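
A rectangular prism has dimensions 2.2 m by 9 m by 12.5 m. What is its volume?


Shape: rectangular prism
l = 2.2 m, w = 9 m, h = 12.5 m
Formula: V = l * w * h
V = 2.2 * 9 * 12.5
V = 19.8 * 12.5
V = 247.5
247.5 m^3


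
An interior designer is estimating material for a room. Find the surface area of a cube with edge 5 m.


Shape: cube
Side s = 5 m
A cube has 6 square faces.
Formula: SA = 6 * s^2
s^2 = 25
SA = 6 * 25
SA = 150
150 m^2


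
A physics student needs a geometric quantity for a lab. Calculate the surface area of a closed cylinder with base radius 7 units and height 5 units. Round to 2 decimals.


Shape: closed cylinder
Radius r = 7 units, Height h = 5 units
Formula: SA = 2*pi*r^2 + 2*pi*r*h = 2*pi*r*(r + h)
r + h = 12
2 * r * (r + h) = 2 * 7 * 12 = 168
SA = 168 * pi
SA = 527.79
527.79 units^2


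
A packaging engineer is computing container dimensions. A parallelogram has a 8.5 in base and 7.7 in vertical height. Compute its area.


Shape: parallelogram
Base b = 8.5 in, Height h = 7.7 in
Formula: A = b * h
A = 8.5 * 7.7
A = 65.45
65.45 in^2


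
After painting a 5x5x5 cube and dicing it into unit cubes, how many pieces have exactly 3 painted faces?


Large cube: 5 x 5 x 5, cut into unit cubes.
Cubes with 3 painted faces are at the corners. A cube always has 8 corners.
Count = 8
8 unit cubes


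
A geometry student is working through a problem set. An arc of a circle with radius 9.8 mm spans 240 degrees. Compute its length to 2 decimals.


Shape: circular arc
Radius r = 9.8 mm, Angle = 240 degrees
Formula: L = (angle/360) * 2 * pi * r
2 * pi * r = 19.6 * pi
L = (240/360) * 19.6 * pi
L = 13.066667 * pi
L = 41.05
41.05 mm


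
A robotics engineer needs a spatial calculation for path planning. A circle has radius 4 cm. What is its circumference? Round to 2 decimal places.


Shape: circle
Radius r = 4 cm
Formula: C = 2 * pi * r
C = 2 * pi * 4
C = 8 * pi
C = 25.13
25.13 cm


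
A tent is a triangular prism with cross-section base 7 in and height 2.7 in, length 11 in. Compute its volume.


Shape: triangular prism
Triangle base = 7 in, triangle height = 2.7 in, prism length L = 11 in
Formula: V = (1/2 * b * h_tri) * L
Cross-section area = 0.5 * 7 * 2.7 = 9.45
V = 9.45 * 11
V = 103.95
103.95 in^3


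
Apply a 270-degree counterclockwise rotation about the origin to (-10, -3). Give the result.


Transformation: rotation about the origin
Original point: (-10, -3)
Rule for 270 deg counterclockwise: (x, y) -> (y, -x)
Apply: (-10, -3) -> (-3, 10)
(-3, 10)


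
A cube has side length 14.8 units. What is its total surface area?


Shape: cube
Side s = 14.8 units
A cube has 6 square faces.
Formula: SA = 6 * s^2
s^2 = 219.04
SA = 6 * 219.04
SA = 1314.24
1314.24 units^2


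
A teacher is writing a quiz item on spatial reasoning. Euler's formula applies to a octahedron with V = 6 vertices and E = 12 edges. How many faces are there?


Polyhedron: octahedron
Euler's formula for convex polyhedra: V - E + F = 2
Given: V = 6 vertices and E = 12 edges
Solve for F:
F = 2 + E - V = 2 + 12 - 6 = 8
8 faces


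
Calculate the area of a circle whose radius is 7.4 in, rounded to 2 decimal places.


Shape: circle
Radius r = 7.4 in
Formula: A = pi * r^2
r^2 = 7.4^2 = 54.76
A = pi * 54.76
A = 172.03
172.03 in^2


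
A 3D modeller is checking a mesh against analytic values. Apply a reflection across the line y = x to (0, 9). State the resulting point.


Transformation: reflection
Original point: (0, 9)
Rule for reflection over y = x: (x, y) -> (y, x)
Apply: (0, 9) -> (9, 0)
(9, 0)


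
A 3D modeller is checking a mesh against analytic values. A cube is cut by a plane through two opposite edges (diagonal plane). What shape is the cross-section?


Solid: cube
Cutting plane: through two opposite edges (diagonal plane)
Visualize the intersection of the plane with the solid's surface.
The boundary of the cut region is a rectangle.
rectangle


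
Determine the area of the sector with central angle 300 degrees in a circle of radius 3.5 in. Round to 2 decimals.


Shape: circular sector
Radius r = 3.5 in, Angle = 300 degrees
Formula: A = (angle/360) * pi * r^2
r^2 = 12.25
Fraction of circle = 300/360
A = (300/360) * pi * 12.25
A = 10.208333 * pi
A = 32.07
32.07 in^2


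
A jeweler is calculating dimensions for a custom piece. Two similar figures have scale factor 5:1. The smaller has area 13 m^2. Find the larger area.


Linear scale factor k = 5
Original area = 13 m^2
Rule: under a linear scaling by k, areas scale by k^2.
k^2 = 5^2 = 25
New area = 13 * 25
New area = 325
325 m^2


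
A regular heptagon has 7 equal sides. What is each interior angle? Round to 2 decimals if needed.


Shape: regular heptagon (7 sides)
Formula: interior angle = (n - 2) * 180 / n
(n - 2) = 5
(n - 2) * 180 = 900
angle = 900 / 7
angle = 128.57
128.57 degrees


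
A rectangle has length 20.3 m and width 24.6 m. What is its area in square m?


Shape: rectangle
Length l = 20.3 m, Width w = 24.6 m
Formula: A = l * w
A = 20.3 * 24.6
A = 499.38
499.38 m^2


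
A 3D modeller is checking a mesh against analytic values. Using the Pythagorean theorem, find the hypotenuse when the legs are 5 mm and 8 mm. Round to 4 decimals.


Shape: right triangle
Legs a = 5 mm, b = 8 mm
Formula: c = sqrt(a^2 + b^2)
a^2 = 25, b^2 = 64
a^2 + b^2 = 89
c = sqrt(89)
c = 9.434
9.434 mm


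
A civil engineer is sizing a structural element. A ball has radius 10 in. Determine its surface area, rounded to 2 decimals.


Shape: sphere
Radius r = 10 in
Formula: SA = 4 * pi * r^2
r^2 = 100
SA = 4 * pi * 100
SA = 400 * pi
SA = 1256.64
1256.64 in^2


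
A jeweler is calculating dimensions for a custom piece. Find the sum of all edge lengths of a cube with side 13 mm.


Shape: cube
Side s = 13 mm
A cube has 12 edges, all equal.
Formula: total edge length = 12 * s
Total = 12 * 13
Total = 156
156 mm


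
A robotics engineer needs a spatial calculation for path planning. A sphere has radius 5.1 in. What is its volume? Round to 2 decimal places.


Shape: sphere
Radius r = 5.1 in
Formula: V = (4/3) * pi * r^3
r^3 = 132.651
(4/3) * 132.651 = 176.868
V = 176.868 * pi
V = 555.65
555.65 in^3


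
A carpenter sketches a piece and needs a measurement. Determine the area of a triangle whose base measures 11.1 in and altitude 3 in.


Shape: triangle
Base b = 11.1 in, Height h = 3 in
Formula: A = (1/2) * b * h
A = 0.5 * 11.1 * 3
A = 0.5 * 33.3
A = 16.65
16.65 in^2


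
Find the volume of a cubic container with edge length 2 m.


Shape: cube
Side s = 2 m
Formula: V = s^3
V = 2 * 2 * 2
V = 4 * 2
V = 8
8 m^3


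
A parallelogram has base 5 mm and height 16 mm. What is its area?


Shape: parallelogram
Base b = 5 mm, Height h = 16 mm
Formula: A = b * h
A = 5 * 16
A = 80
80 mm^2


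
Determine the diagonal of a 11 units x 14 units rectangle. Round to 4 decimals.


Shape: rectangle (diagonal via Pythagoras)
Sides: 11 units and 14 units
Formula: d = sqrt(l^2 + w^2)
l^2 = 121, w^2 = 196
l^2 + w^2 = 317
d = sqrt(317)
d = 17.8045
17.8045 units


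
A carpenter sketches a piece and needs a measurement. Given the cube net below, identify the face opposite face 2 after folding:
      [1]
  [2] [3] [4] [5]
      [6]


Net: cross layout. Take square 3 as the base (bottom).
Fold the four squares in the horizontal row up around 3: 2 -> left, 4 -> right, 5 wraps to the top.
Fold 1 and 6 up from 3: 1 -> back, 6 -> front.
Opposite pairs are therefore: (1, 6), (2, 4), (3, 5).
Face 2 is opposite face 4.
face 4


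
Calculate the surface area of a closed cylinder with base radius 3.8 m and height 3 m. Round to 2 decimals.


Shape: closed cylinder
Radius r = 3.8 m, Height h = 3 m
Formula: SA = 2*pi*r^2 + 2*pi*r*h = 2*pi*r*(r + h)
r + h = 6.8
2 * r * (r + h) = 2 * 3.8 * 6.8 = 51.68
SA = 51.68 * pi
SA = 162.36
162.36 m^2


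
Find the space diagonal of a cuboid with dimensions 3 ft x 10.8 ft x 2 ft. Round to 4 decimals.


Shape: rectangular box (space diagonal)
l = 3 ft, w = 10.8 ft, h = 2 ft
Visualize: the diagonal of the base, then a right triangle with that diagonal and the height.
Formula: d = sqrt(l^2 + w^2 + h^2)
l^2 + w^2 + h^2 = 9 + 116.64 + 4 = 129.64
d = sqrt(129.64)
d = 11.386
11.386 ft


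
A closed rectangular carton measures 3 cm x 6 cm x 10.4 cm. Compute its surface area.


Shape: rectangular prism
l = 3 cm, w = 6 cm, h = 10.4 cm
Formula: SA = 2(lw + lh + wh)
lw = 18, lh = 31.2, wh = 62.4
lw + lh + wh = 111.6
SA = 2 * 111.6
SA = 223.2
223.2 cm^2


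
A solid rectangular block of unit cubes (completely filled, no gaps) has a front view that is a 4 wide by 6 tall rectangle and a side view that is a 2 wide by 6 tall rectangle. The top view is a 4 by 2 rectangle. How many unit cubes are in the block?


Orthographic views of a solid rectangular block:
Front view 4 x 6 -> length = 4, height = 6
Side view 2 x 6 -> width = 2, height = 6 (consistent)
Top view 4 x 2 -> confirms length = 4, width = 2
The block is 4 x 2 x 6.
Total unit cubes = 4 * 2 * 6 = 48
48 unit cubes


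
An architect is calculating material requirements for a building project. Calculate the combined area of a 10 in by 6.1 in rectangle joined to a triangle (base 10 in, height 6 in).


Composite shape: rectangle + triangle
Rectangle area = 10 * 6.1 = 61
Triangle area = 0.5 * 10 * 6 = 30
Total = 61 + 30
Total = 91
91 in^2


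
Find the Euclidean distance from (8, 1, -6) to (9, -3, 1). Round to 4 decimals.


3D distance between two points
P1 = (8, 1, -6), P2 = (9, -3, 1)
Formula: d = sqrt((x2-x1)^2 + (y2-y1)^2 + (z2-z1)^2)
dx = 9 - 8 = 1
dy = -3 - 1 = -4
dz = 1 - -6 = 7
dx^2 + dy^2 + dz^2 = 1 + 16 + 49 = 66
d = sqrt(66)
d = 8.124
8.124 units


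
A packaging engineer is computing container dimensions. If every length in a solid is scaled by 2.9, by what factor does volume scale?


Linear scale factor k = 2.9
Rule: under a linear scaling by k, volumes scale by k^3.
k^3 = 2.9 * 2.9 * 2.9
k^3 = 8.41 * 2.9
k^3 = 24.389
Volume scales by a factor of 24.389.
24.389 (dimensionless)


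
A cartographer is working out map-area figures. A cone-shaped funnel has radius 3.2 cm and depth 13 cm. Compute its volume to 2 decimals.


Shape: cone
Radius r = 3.2 cm, Height h = 13 cm
Formula: V = (1/3) * pi * r^2 * h
r^2 = 10.24
pi * r^2 * h = pi * 10.24 * 13 = 133.12 * pi
V = 133.12 * pi / 3
V = 139.4
139.4 cm^3


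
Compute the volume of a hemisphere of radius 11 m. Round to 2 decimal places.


Shape: hemisphere (half of a sphere)
Radius r = 11 m
Formula: V = (1/2) * (4/3) * pi * r^3 = (2/3) * pi * r^3
r^3 = 1331
(2/3) * 1331 = 887.333333
V = 887.333333 * pi
V = 2787.64
2787.64 m^3


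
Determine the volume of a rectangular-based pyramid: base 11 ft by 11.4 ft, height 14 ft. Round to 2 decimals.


Shape: rectangular pyramid
Base: 11 ft x 11.4 ft, Height h = 14 ft
Formula: V = (1/3) * base_area * h
base_area = 11 * 11.4 = 125.4
base_area * h = 125.4 * 14 = 1755.6
V = 1755.6 / 3
V = 585.2
585.2 ft^3


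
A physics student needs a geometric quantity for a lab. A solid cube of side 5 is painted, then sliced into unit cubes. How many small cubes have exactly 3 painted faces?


Large cube: 5 x 5 x 5, cut into unit cubes.
Cubes with 3 painted faces are at the corners. A cube always has 8 corners.
Count = 8
8 unit cubes


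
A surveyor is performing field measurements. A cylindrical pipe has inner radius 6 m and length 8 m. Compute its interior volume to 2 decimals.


Shape: cylinder
Radius r = 6 m, Height h = 8 m
Formula: V = pi * r^2 * h
r^2 = 36
V = pi * 36 * 8
V = 288 * pi
V = 904.78
904.78 m^3


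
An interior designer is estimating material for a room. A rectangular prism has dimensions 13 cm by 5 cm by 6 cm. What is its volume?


Shape: rectangular prism
l = 13 cm, w = 5 cm, h = 6 cm
Formula: V = l * w * h
V = 13 * 5 * 6
V = 65 * 6
V = 390
390 cm^3


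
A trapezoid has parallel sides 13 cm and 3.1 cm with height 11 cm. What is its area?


Shape: trapezoid
Parallel sides a = 13 cm, b = 3.1 cm; Height h = 11 cm
Formula: A = (a + b) * h / 2
a + b = 13 + 3.1 = 16.1
A = 16.1 * 11 / 2
A = 177.1 / 2
A = 88.55
88.55 cm^2


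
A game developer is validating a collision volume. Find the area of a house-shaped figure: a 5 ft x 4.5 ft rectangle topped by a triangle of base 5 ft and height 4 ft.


Composite shape: rectangle + triangle
Rectangle area = 5 * 4.5 = 22.5
Triangle area = 0.5 * 5 * 4 = 10
Total = 22.5 + 10
Total = 32.5
32.5 ft^2


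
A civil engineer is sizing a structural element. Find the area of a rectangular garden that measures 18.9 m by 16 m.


Shape: rectangle
Length l = 18.9 m, Width w = 16 m
Formula: A = l * w
A = 18.9 * 16
A = 302.4
302.4 m^2


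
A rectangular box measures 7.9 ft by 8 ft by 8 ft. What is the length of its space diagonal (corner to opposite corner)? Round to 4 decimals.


Shape: rectangular box (space diagonal)
l = 7.9 ft, w = 8 ft, h = 8 ft
Visualize: the diagonal of the base, then a right triangle with that diagonal and the height.
Formula: d = sqrt(l^2 + w^2 + h^2)
l^2 + w^2 + h^2 = 62.41 + 64 + 64 = 190.41
d = sqrt(190.41)
d = 13.7989
13.7989 ft


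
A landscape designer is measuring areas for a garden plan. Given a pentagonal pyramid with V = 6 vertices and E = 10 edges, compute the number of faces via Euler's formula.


Polyhedron: pentagonal pyramid
Euler's formula for convex polyhedra: V - E + F = 2
Given: V = 6 vertices and E = 10 edges
Solve for F:
F = 2 + E - V = 2 + 10 - 6 = 6
6 faces


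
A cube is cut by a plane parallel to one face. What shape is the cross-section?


Solid: cube
Cutting plane: parallel to one face
Visualize the intersection of the plane with the solid's surface.
The boundary of the cut region is a square.
square


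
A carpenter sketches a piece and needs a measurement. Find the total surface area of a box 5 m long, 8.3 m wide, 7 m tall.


Shape: rectangular prism
l = 5 m, w = 8.3 m, h = 7 m
Formula: SA = 2(lw + lh + wh)
lw = 41.5, lh = 35, wh = 58.1
lw + lh + wh = 134.6
SA = 2 * 134.6
SA = 269.2
269.2 m^2


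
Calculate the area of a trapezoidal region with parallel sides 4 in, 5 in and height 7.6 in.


Shape: trapezoid
Parallel sides a = 4 in, b = 5 in; Height h = 7.6 in
Formula: A = (a + b) * h / 2
a + b = 4 + 5 = 9
A = 9 * 7.6 / 2
A = 68.4 / 2
A = 34.2
34.2 in^2


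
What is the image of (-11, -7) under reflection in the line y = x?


Transformation: reflection
Original point: (-11, -7)
Rule for reflection over y = x: (x, y) -> (y, x)
Apply: (-11, -7) -> (-7, -11)
(-7, -11)


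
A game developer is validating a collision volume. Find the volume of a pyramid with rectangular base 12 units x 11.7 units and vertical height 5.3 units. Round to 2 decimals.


Shape: rectangular pyramid
Base: 12 units x 11.7 units, Height h = 5.3 units
Formula: V = (1/3) * base_area * h
base_area = 12 * 11.7 = 140.4
base_area * h = 140.4 * 5.3 = 744.12
V = 744.12 / 3
V = 248.04
248.04 units^3


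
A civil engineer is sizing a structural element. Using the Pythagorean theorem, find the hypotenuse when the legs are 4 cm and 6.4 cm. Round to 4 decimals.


Shape: right triangle
Legs a = 4 cm, b = 6.4 cm
Formula: c = sqrt(a^2 + b^2)
a^2 = 16, b^2 = 40.96
a^2 + b^2 = 56.96
c = sqrt(56.96)
c = 7.5472
7.5472 cm


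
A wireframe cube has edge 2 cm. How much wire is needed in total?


Shape: cube
Side s = 2 cm
A cube has 12 edges, all equal.
Formula: total edge length = 12 * s
Total = 12 * 2
Total = 24
24 cm


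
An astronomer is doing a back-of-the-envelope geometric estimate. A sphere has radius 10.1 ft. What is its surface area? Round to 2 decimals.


Shape: sphere
Radius r = 10.1 ft
Formula: SA = 4 * pi * r^2
r^2 = 102.01
SA = 4 * pi * 102.01
SA = 408.04 * pi
SA = 1281.9
1281.9 ft^2


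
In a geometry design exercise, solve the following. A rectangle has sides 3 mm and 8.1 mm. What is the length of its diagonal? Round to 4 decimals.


Shape: rectangle (diagonal via Pythagoras)
Sides: 3 mm and 8.1 mm
Formula: d = sqrt(l^2 + w^2)
l^2 = 9, w^2 = 65.61
l^2 + w^2 = 74.61
d = sqrt(74.61)
d = 8.6377
8.6377 mm


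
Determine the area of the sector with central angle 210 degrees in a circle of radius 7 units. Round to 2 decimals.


Shape: circular sector
Radius r = 7 units, Angle = 210 degrees
Formula: A = (angle/360) * pi * r^2
r^2 = 49
Fraction of circle = 210/360
A = (210/360) * pi * 49
A = 28.583333 * pi
A = 89.8
89.8 units^2


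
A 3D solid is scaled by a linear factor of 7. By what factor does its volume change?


Linear scale factor k = 7
Rule: under a linear scaling by k, volumes scale by k^3.
k^3 = 7 * 7 * 7
k^3 = 49 * 7
k^3 = 343
Volume scales by a factor of 343.
343 (dimensionless)


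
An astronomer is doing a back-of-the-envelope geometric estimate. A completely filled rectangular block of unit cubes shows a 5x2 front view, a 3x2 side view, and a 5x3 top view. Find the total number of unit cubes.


Orthographic views of a solid rectangular block:
Front view 5 x 2 -> length = 5, height = 2
Side view 3 x 2 -> width = 3, height = 2 (consistent)
Top view 5 x 3 -> confirms length = 5, width = 3
The block is 5 x 3 x 2.
Total unit cubes = 5 * 3 * 2 = 30
30 unit cubes


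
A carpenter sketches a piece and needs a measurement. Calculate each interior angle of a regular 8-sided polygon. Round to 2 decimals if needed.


Shape: regular octagon (8 sides)
Formula: interior angle = (n - 2) * 180 / n
(n - 2) = 6
(n - 2) * 180 = 1080
angle = 1080 / 8
angle = 135
135 degrees


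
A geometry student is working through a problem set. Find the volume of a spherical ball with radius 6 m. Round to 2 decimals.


Shape: sphere
Radius r = 6 m
Formula: V = (4/3) * pi * r^3
r^3 = 216
(4/3) * 216 = 288
V = 288 * pi
V = 904.78
904.78 m^3


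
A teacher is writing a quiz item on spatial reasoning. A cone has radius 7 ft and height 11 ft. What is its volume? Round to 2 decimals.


Shape: cone
Radius r = 7 ft, Height h = 11 ft
Formula: V = (1/3) * pi * r^2 * h
r^2 = 49
pi * r^2 * h = pi * 49 * 11 = 539 * pi
V = 539 * pi / 3
V = 564.44
564.44 ft^3


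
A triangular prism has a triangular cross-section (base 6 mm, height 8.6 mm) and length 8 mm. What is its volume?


Shape: triangular prism
Triangle base = 6 mm, triangle height = 8.6 mm, prism length L = 8 mm
Formula: V = (1/2 * b * h_tri) * L
Cross-section area = 0.5 * 6 * 8.6 = 25.8
V = 25.8 * 8
V = 206.4
206.4 mm^3


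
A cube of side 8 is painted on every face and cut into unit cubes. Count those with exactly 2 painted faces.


Large cube: 8 x 8 x 8, cut into unit cubes.
n = 8, so n - 2 = 6
Cubes with 2 painted faces lie along the edges, excluding corners.
A cube has 12 edges; each contributes (n - 2) = 6 such cubes.
Count = 12 * 6 = 72
72 unit cubes


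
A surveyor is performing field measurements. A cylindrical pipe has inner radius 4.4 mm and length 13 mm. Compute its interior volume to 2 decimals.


Shape: cylinder
Radius r = 4.4 mm, Height h = 13 mm
Formula: V = pi * r^2 * h
r^2 = 19.36
V = pi * 19.36 * 13
V = 251.68 * pi
V = 790.68
790.68 mm^3


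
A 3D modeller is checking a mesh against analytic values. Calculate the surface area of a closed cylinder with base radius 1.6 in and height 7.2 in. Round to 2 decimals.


Shape: closed cylinder
Radius r = 1.6 in, Height h = 7.2 in
Formula: SA = 2*pi*r^2 + 2*pi*r*h = 2*pi*r*(r + h)
r + h = 8.8
2 * r * (r + h) = 2 * 1.6 * 8.8 = 28.16
SA = 28.16 * pi
SA = 88.47
88.47 in^2


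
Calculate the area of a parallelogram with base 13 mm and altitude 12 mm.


Shape: parallelogram
Base b = 13 mm, Height h = 12 mm
Formula: A = b * h
A = 13 * 12
A = 156
156 mm^2


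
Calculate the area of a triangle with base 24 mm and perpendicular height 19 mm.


Shape: triangle
Base b = 24 mm, Height h = 19 mm
Formula: A = (1/2) * b * h
A = 0.5 * 24 * 19
A = 0.5 * 456
A = 228
228 mm^2


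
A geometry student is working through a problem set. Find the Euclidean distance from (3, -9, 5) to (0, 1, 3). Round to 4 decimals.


3D distance between two points
P1 = (3, -9, 5), P2 = (0, 1, 3)
Formula: d = sqrt((x2-x1)^2 + (y2-y1)^2 + (z2-z1)^2)
dx = 0 - 3 = -3
dy = 1 - -9 = 10
dz = 3 - 5 = -2
dx^2 + dy^2 + dz^2 = 9 + 100 + 4 = 113
d = sqrt(113)
d = 10.6301
10.6301 units


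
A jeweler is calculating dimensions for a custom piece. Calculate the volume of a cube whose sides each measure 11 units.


Shape: cube
Side s = 11 units
Formula: V = s^3
V = 11 * 11 * 11
V = 121 * 11
V = 1331
1331 units^3


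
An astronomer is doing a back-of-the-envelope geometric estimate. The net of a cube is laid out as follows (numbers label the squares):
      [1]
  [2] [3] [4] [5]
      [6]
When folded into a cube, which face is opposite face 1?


Net: cross layout. Take square 3 as the base (bottom).
Fold the four squares in the horizontal row up around 3: 2 -> left, 4 -> right, 5 wraps to the top.
Fold 1 and 6 up from 3: 1 -> back, 6 -> front.
Opposite pairs are therefore: (1, 6), (2, 4), (3, 5).
Face 1 is opposite face 6.
face 6


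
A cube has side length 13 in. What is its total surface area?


Shape: cube
Side s = 13 in
A cube has 6 square faces.
Formula: SA = 6 * s^2
s^2 = 169
SA = 6 * 169
SA = 1014
1014 in^2


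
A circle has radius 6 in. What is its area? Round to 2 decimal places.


Shape: circle
Radius r = 6 in
Formula: A = pi * r^2
r^2 = 6^2 = 36
A = pi * 36
A = 113.1
113.1 in^2


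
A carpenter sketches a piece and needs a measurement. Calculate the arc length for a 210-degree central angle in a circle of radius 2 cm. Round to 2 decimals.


Shape: circular arc
Radius r = 2 cm, Angle = 210 degrees
Formula: L = (angle/360) * 2 * pi * r
2 * pi * r = 4 * pi
L = (210/360) * 4 * pi
L = 2.333333 * pi
L = 7.33
7.33 cm


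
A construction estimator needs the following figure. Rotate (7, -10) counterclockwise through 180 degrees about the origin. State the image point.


Transformation: rotation about the origin
Original point: (7, -10)
Rule for 180 deg: (x, y) -> (-x, -y)
Apply: (7, -10) -> (-7, 10)
(-7, 10)


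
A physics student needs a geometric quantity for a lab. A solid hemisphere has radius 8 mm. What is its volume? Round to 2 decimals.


Shape: hemisphere (half of a sphere)
Radius r = 8 mm
Formula: V = (1/2) * (4/3) * pi * r^3 = (2/3) * pi * r^3
r^3 = 512
(2/3) * 512 = 341.333333
V = 341.333333 * pi
V = 1072.33
1072.33 mm^3


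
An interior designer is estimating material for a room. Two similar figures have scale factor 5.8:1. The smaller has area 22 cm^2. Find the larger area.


Linear scale factor k = 5.8
Original area = 22 cm^2
Rule: under a linear scaling by k, areas scale by k^2.
k^2 = 5.8^2 = 33.64
New area = 22 * 33.64
New area = 740.08
740.08 cm^2


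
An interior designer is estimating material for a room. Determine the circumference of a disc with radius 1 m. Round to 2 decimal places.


Shape: circle
Radius r = 1 m
Formula: C = 2 * pi * r
C = 2 * pi * 1
C = 2 * pi
C = 6.28
6.28 m


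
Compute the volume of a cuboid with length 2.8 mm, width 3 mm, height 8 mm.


Shape: rectangular prism
l = 2.8 mm, w = 3 mm, h = 8 mm
Formula: V = l * w * h
V = 2.8 * 3 * 8
V = 8.4 * 8
V = 67.2
67.2 mm^3


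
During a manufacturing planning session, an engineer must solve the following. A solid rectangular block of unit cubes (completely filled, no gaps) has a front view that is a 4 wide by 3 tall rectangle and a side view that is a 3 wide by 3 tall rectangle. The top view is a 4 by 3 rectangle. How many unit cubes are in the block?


Orthographic views of a solid rectangular block:
Front view 4 x 3 -> length = 4, height = 3
Side view 3 x 3 -> width = 3, height = 3 (consistent)
Top view 4 x 3 -> confirms length = 4, width = 3
The block is 4 x 3 x 3.
Total unit cubes = 4 * 3 * 3 = 36
36 unit cubes


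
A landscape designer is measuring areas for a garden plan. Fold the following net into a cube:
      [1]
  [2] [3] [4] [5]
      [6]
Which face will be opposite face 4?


Net: cross layout. Take square 3 as the base (bottom).
Fold the four squares in the horizontal row up around 3: 2 -> left, 4 -> right, 5 wraps to the top.
Fold 1 and 6 up from 3: 1 -> back, 6 -> front.
Opposite pairs are therefore: (1, 6), (2, 4), (3, 5).
Face 4 is opposite face 2.
face 2


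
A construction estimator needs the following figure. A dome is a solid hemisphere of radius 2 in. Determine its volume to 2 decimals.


Shape: hemisphere (half of a sphere)
Radius r = 2 in
Formula: V = (1/2) * (4/3) * pi * r^3 = (2/3) * pi * r^3
r^3 = 8
(2/3) * 8 = 5.333333
V = 5.333333 * pi
V = 16.76
16.76 in^3


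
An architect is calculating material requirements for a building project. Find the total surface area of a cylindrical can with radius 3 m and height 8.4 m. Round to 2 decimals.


Shape: closed cylinder
Radius r = 3 m, Height h = 8.4 m
Formula: SA = 2*pi*r^2 + 2*pi*r*h = 2*pi*r*(r + h)
r + h = 11.4
2 * r * (r + h) = 2 * 3 * 11.4 = 68.4
SA = 68.4 * pi
SA = 214.88
214.88 m^2


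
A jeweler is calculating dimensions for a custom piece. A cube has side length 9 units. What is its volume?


Shape: cube
Side s = 9 units
Formula: V = s^3
V = 9 * 9 * 9
V = 81 * 9
V = 729
729 units^3


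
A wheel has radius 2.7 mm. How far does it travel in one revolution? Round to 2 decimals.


Shape: circle
Radius r = 2.7 mm
Formula: C = 2 * pi * r
C = 2 * pi * 2.7
C = 5.4 * pi
C = 16.96
16.96 mm


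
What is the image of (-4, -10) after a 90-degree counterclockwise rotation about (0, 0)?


Transformation: rotation about the origin
Original point: (-4, -10)
Rule for 90 deg counterclockwise: (x, y) -> (-y, x)
Apply: (-4, -10) -> (10, -4)
(10, -4)


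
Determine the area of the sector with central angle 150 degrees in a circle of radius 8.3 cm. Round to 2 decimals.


Shape: circular sector
Radius r = 8.3 cm, Angle = 150 degrees
Formula: A = (angle/360) * pi * r^2
r^2 = 68.89
Fraction of circle = 150/360
A = (150/360) * pi * 68.89
A = 28.704167 * pi
A = 90.18
90.18 cm^2


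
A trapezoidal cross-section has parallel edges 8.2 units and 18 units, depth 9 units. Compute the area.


Shape: trapezoid
Parallel sides a = 8.2 units, b = 18 units; Height h = 9 units
Formula: A = (a + b) * h / 2
a + b = 8.2 + 18 = 26.2
A = 26.2 * 9 / 2
A = 235.8 / 2
A = 117.9
117.9 units^2


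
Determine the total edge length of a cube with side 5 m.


Shape: cube
Side s = 5 m
A cube has 12 edges, all equal.
Formula: total edge length = 12 * s
Total = 12 * 5
Total = 60
60 m


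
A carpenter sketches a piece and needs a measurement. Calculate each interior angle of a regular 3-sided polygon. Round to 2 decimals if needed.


Shape: regular triangle (3 sides)
Formula: interior angle = (n - 2) * 180 / n
(n - 2) = 1
(n - 2) * 180 = 180
angle = 180 / 3
angle = 60
60 degrees


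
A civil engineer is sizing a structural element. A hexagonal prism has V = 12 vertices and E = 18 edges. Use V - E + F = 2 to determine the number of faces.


Polyhedron: hexagonal prism
Euler's formula for convex polyhedra: V - E + F = 2
Given: V = 12 vertices and E = 18 edges
Solve for F:
F = 2 + E - V = 2 + 18 - 12 = 8
8 faces


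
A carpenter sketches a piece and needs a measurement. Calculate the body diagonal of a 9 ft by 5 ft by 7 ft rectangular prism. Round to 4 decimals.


Shape: rectangular box (space diagonal)
l = 9 ft, w = 5 ft, h = 7 ft
Visualize: the diagonal of the base, then a right triangle with that diagonal and the height.
Formula: d = sqrt(l^2 + w^2 + h^2)
l^2 + w^2 + h^2 = 81 + 25 + 49 = 155
d = sqrt(155)
d = 12.4499
12.4499 ft


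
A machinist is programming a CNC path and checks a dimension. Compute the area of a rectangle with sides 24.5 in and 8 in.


Shape: rectangle
Length l = 24.5 in, Width w = 8 in
Formula: A = l * w
A = 24.5 * 8
A = 196
196 in^2


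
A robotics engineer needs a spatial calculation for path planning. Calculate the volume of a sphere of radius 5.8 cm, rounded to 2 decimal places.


Shape: sphere
Radius r = 5.8 cm
Formula: V = (4/3) * pi * r^3
r^3 = 195.112
(4/3) * 195.112 = 260.149333
V = 260.149333 * pi
V = 817.28
817.28 cm^3


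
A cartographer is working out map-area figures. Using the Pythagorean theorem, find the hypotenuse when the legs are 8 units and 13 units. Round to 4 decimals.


Shape: right triangle
Legs a = 8 units, b = 13 units
Formula: c = sqrt(a^2 + b^2)
a^2 = 64, b^2 = 169
a^2 + b^2 = 233
c = sqrt(233)
c = 15.2643
15.2643 units


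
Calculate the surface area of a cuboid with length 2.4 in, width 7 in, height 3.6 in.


Shape: rectangular prism
l = 2.4 in, w = 7 in, h = 3.6 in
Formula: SA = 2(lw + lh + wh)
lw = 16.8, lh = 8.64, wh = 25.2
lw + lh + wh = 50.64
SA = 2 * 50.64
SA = 101.28
101.28 in^2


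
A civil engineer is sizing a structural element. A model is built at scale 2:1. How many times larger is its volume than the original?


Linear scale factor k = 2
Rule: under a linear scaling by k, volumes scale by k^3.
k^3 = 2 * 2 * 2
k^3 = 4 * 2
k^3 = 8
Volume scales by a factor of 8.
8 (dimensionless)


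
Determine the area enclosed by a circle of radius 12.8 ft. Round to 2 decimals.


Shape: circle
Radius r = 12.8 ft
Formula: A = pi * r^2
r^2 = 12.8^2 = 163.84
A = pi * 163.84
A = 514.72
514.72 ft^2


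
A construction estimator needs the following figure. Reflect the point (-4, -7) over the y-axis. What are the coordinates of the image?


Transformation: reflection
Original point: (-4, -7)
Rule for reflection over the y-axis: (x, y) -> (-x, y)
Apply: (-4, -7) -> (4, -7)
(4, -7)


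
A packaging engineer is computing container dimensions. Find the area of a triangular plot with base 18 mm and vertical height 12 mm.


Shape: triangle
Base b = 18 mm, Height h = 12 mm
Formula: A = (1/2) * b * h
A = 0.5 * 18 * 12
A = 0.5 * 216
A = 108
108 mm^2


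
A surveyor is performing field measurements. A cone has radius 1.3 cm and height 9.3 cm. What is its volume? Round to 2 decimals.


Shape: cone
Radius r = 1.3 cm, Height h = 9.3 cm
Formula: V = (1/3) * pi * r^2 * h
r^2 = 1.69
pi * r^2 * h = pi * 1.69 * 9.3 = 15.717 * pi
V = 15.717 * pi / 3
V = 16.46
16.46 cm^3


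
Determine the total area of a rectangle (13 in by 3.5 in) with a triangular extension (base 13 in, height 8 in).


Composite shape: rectangle + triangle
Rectangle area = 13 * 3.5 = 45.5
Triangle area = 0.5 * 13 * 8 = 52
Total = 45.5 + 52
Total = 97.5
97.5 in^2


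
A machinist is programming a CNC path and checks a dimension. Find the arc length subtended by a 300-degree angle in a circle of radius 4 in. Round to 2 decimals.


Shape: circular arc
Radius r = 4 in, Angle = 300 degrees
Formula: L = (angle/360) * 2 * pi * r
2 * pi * r = 8 * pi
L = (300/360) * 8 * pi
L = 6.666667 * pi
L = 20.94
20.94 in


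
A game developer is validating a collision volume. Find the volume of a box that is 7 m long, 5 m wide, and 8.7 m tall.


Shape: rectangular prism
l = 7 m, w = 5 m, h = 8.7 m
Formula: V = l * w * h
V = 7 * 5 * 8.7
V = 35 * 8.7
V = 304.5
304.5 m^3


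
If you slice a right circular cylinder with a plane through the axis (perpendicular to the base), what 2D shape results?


Solid: right circular cylinder
Cutting plane: through the axis (perpendicular to the base)
Visualize the intersection of the plane with the solid's surface.
The boundary of the cut region is a rectangle.
rectangle


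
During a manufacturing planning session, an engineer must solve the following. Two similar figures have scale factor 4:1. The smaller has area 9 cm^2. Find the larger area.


Linear scale factor k = 4
Original area = 9 cm^2
Rule: under a linear scaling by k, areas scale by k^2.
k^2 = 4^2 = 16
New area = 9 * 16
New area = 144
144 cm^2


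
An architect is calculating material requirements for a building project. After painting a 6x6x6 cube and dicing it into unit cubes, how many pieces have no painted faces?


Large cube: 6 x 6 x 6, cut into unit cubes.
n = 6, so n - 2 = 4
Unpainted cubes form the interior (n - 2)^3 block.
(n - 2)^3 = 4^3 = 64
64 unit cubes


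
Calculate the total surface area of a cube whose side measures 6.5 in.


Shape: cube
Side s = 6.5 in
A cube has 6 square faces.
Formula: SA = 6 * s^2
s^2 = 42.25
SA = 6 * 42.25
SA = 253.5
253.5 in^2


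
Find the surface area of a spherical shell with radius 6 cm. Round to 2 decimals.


Shape: sphere
Radius r = 6 cm
Formula: SA = 4 * pi * r^2
r^2 = 36
SA = 4 * pi * 36
SA = 144 * pi
SA = 452.39
452.39 cm^2


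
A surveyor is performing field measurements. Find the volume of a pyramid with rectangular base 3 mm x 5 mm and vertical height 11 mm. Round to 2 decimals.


Shape: rectangular pyramid
Base: 3 mm x 5 mm, Height h = 11 mm
Formula: V = (1/3) * base_area * h
base_area = 3 * 5 = 15
base_area * h = 15 * 11 = 165
V = 165 / 3
V = 55
55 mm^3


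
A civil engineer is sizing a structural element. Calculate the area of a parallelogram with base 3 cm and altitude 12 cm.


Shape: parallelogram
Base b = 3 cm, Height h = 12 cm
Formula: A = b * h
A = 3 * 12
A = 36
36 cm^2


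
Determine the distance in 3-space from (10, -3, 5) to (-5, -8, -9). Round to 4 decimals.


3D distance between two points
P1 = (10, -3, 5), P2 = (-5, -8, -9)
Formula: d = sqrt((x2-x1)^2 + (y2-y1)^2 + (z2-z1)^2)
dx = -5 - 10 = -15
dy = -8 - -3 = -5
dz = -9 - 5 = -14
dx^2 + dy^2 + dz^2 = 225 + 25 + 196 = 446
d = sqrt(446)
d = 21.1187
21.1187 units


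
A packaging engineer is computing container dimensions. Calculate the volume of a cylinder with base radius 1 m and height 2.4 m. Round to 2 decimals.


Shape: cylinder
Radius r = 1 m, Height h = 2.4 m
Formula: V = pi * r^2 * h
r^2 = 1
V = pi * 1 * 2.4
V = 2.4 * pi
V = 7.54
7.54 m^3


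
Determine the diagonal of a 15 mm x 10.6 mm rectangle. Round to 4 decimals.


Shape: rectangle (diagonal via Pythagoras)
Sides: 15 mm and 10.6 mm
Formula: d = sqrt(l^2 + w^2)
l^2 = 225, w^2 = 112.36
l^2 + w^2 = 337.36
d = sqrt(337.36)
d = 18.3674
18.3674 mm


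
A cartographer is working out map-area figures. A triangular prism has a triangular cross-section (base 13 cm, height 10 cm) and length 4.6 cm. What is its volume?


Shape: triangular prism
Triangle base = 13 cm, triangle height = 10 cm, prism length L = 4.6 cm
Formula: V = (1/2 * b * h_tri) * L
Cross-section area = 0.5 * 13 * 10 = 65
V = 65 * 4.6
V = 299
299 cm^3


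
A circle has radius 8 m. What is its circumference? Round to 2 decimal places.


Shape: circle
Radius r = 8 m
Formula: C = 2 * pi * r
C = 2 * pi * 8
C = 16 * pi
C = 50.27
50.27 m


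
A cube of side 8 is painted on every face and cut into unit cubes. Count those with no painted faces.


Large cube: 8 x 8 x 8, cut into unit cubes.
n = 8, so n - 2 = 6
Unpainted cubes form the interior (n - 2)^3 block.
(n - 2)^3 = 6^3 = 216
216 unit cubes


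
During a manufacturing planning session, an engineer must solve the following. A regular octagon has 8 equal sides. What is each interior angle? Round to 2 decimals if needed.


Shape: regular octagon (8 sides)
Formula: interior angle = (n - 2) * 180 / n
(n - 2) = 6
(n - 2) * 180 = 1080
angle = 1080 / 8
angle = 135
135 degrees


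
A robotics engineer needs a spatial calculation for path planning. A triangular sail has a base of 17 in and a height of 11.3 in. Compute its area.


Shape: triangle
Base b = 17 in, Height h = 11.3 in
Formula: A = (1/2) * b * h
A = 0.5 * 17 * 11.3
A = 0.5 * 192.1
A = 96.05
96.05 in^2


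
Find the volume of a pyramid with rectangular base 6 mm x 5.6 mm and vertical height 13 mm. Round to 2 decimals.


Shape: rectangular pyramid
Base: 6 mm x 5.6 mm, Height h = 13 mm
Formula: V = (1/3) * base_area * h
base_area = 6 * 5.6 = 33.6
base_area * h = 33.6 * 13 = 436.8
V = 436.8 / 3
V = 145.6
145.6 mm^3


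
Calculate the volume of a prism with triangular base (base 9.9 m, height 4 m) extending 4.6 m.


Shape: triangular prism
Triangle base = 9.9 m, triangle height = 4 m, prism length L = 4.6 m
Formula: V = (1/2 * b * h_tri) * L
Cross-section area = 0.5 * 9.9 * 4 = 19.8
V = 19.8 * 4.6
V = 91.08
91.08 m^3


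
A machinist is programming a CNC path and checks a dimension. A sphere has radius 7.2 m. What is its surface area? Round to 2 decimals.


Shape: sphere
Radius r = 7.2 m
Formula: SA = 4 * pi * r^2
r^2 = 51.84
SA = 4 * pi * 51.84
SA = 207.36 * pi
SA = 651.44
651.44 m^2


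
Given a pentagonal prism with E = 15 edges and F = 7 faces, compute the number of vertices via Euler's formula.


Polyhedron: pentagonal prism
Euler's formula for convex polyhedra: V - E + F = 2
Given: E = 15 edges and F = 7 faces
Solve for V:
V = 2 + E - F = 2 + 15 - 7 = 10
10 vertices


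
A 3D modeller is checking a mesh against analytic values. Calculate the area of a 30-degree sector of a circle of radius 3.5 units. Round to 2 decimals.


Shape: circular sector
Radius r = 3.5 units, Angle = 30 degrees
Formula: A = (angle/360) * pi * r^2
r^2 = 12.25
Fraction of circle = 30/360
A = (30/360) * pi * 12.25
A = 1.020833 * pi
A = 3.21
3.21 units^2


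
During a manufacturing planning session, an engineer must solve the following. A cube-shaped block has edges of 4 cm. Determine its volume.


Shape: cube
Side s = 4 cm
Formula: V = s^3
V = 4 * 4 * 4
V = 16 * 4
V = 64
64 cm^3


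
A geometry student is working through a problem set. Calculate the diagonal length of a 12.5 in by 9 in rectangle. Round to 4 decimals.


Shape: rectangle (diagonal via Pythagoras)
Sides: 12.5 in and 9 in
Formula: d = sqrt(l^2 + w^2)
l^2 = 156.25, w^2 = 81
l^2 + w^2 = 237.25
d = sqrt(237.25)
d = 15.4029
15.4029 in


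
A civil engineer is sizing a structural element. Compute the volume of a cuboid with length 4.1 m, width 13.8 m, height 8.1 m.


Shape: rectangular prism
l = 4.1 m, w = 13.8 m, h = 8.1 m
Formula: V = l * w * h
V = 4.1 * 13.8 * 8.1
V = 56.58 * 8.1
V = 458.298
458.298 m^3


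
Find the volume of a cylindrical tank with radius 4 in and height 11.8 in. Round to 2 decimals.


Shape: cylinder
Radius r = 4 in, Height h = 11.8 in
Formula: V = pi * r^2 * h
r^2 = 16
V = pi * 16 * 11.8
V = 188.8 * pi
V = 593.13
593.13 in^3


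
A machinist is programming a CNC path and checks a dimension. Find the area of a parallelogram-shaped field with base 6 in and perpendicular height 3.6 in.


Shape: parallelogram
Base b = 6 in, Height h = 3.6 in
Formula: A = b * h
A = 6 * 3.6
A = 21.6
21.6 in^2


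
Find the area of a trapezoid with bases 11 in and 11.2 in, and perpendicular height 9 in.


Shape: trapezoid
Parallel sides a = 11 in, b = 11.2 in; Height h = 9 in
Formula: A = (a + b) * h / 2
a + b = 11 + 11.2 = 22.2
A = 22.2 * 9 / 2
A = 199.8 / 2
A = 99.9
99.9 in^2


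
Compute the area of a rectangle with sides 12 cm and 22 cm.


Shape: rectangle
Length l = 12 cm, Width w = 22 cm
Formula: A = l * w
A = 12 * 22
A = 264
264 cm^2


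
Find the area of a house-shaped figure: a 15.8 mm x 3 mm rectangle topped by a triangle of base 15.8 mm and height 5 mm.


Composite shape: rectangle + triangle
Rectangle area = 15.8 * 3 = 47.4
Triangle area = 0.5 * 15.8 * 5 = 39.5
Total = 47.4 + 39.5
Total = 86.9
86.9 mm^2


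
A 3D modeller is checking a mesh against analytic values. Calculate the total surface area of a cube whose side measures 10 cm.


Shape: cube
Side s = 10 cm
A cube has 6 square faces.
Formula: SA = 6 * s^2
s^2 = 100
SA = 6 * 100
SA = 600
600 cm^2


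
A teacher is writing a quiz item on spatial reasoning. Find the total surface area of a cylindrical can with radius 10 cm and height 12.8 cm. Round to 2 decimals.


Shape: closed cylinder
Radius r = 10 cm, Height h = 12.8 cm
Formula: SA = 2*pi*r^2 + 2*pi*r*h = 2*pi*r*(r + h)
r + h = 22.8
2 * r * (r + h) = 2 * 10 * 22.8 = 456
SA = 456 * pi
SA = 1432.57
1432.57 cm^2


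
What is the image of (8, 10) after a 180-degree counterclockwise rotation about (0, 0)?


Transformation: rotation about the origin
Original point: (8, 10)
Rule for 180 deg: (x, y) -> (-x, -y)
Apply: (8, 10) -> (-8, -10)
(-8, -10)
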